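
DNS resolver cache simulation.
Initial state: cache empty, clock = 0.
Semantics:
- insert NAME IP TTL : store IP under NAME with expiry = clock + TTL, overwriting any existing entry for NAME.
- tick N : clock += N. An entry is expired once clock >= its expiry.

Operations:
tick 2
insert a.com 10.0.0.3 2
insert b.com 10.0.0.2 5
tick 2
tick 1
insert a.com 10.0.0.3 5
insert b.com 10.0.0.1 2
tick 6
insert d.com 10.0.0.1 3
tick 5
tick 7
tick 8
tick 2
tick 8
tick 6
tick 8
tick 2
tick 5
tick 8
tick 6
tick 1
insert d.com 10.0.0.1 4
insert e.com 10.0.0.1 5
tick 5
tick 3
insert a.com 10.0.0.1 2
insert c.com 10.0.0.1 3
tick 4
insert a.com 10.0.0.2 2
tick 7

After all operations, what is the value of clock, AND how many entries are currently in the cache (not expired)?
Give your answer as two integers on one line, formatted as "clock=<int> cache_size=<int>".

Op 1: tick 2 -> clock=2.
Op 2: insert a.com -> 10.0.0.3 (expiry=2+2=4). clock=2
Op 3: insert b.com -> 10.0.0.2 (expiry=2+5=7). clock=2
Op 4: tick 2 -> clock=4. purged={a.com}
Op 5: tick 1 -> clock=5.
Op 6: insert a.com -> 10.0.0.3 (expiry=5+5=10). clock=5
Op 7: insert b.com -> 10.0.0.1 (expiry=5+2=7). clock=5
Op 8: tick 6 -> clock=11. purged={a.com,b.com}
Op 9: insert d.com -> 10.0.0.1 (expiry=11+3=14). clock=11
Op 10: tick 5 -> clock=16. purged={d.com}
Op 11: tick 7 -> clock=23.
Op 12: tick 8 -> clock=31.
Op 13: tick 2 -> clock=33.
Op 14: tick 8 -> clock=41.
Op 15: tick 6 -> clock=47.
Op 16: tick 8 -> clock=55.
Op 17: tick 2 -> clock=57.
Op 18: tick 5 -> clock=62.
Op 19: tick 8 -> clock=70.
Op 20: tick 6 -> clock=76.
Op 21: tick 1 -> clock=77.
Op 22: insert d.com -> 10.0.0.1 (expiry=77+4=81). clock=77
Op 23: insert e.com -> 10.0.0.1 (expiry=77+5=82). clock=77
Op 24: tick 5 -> clock=82. purged={d.com,e.com}
Op 25: tick 3 -> clock=85.
Op 26: insert a.com -> 10.0.0.1 (expiry=85+2=87). clock=85
Op 27: insert c.com -> 10.0.0.1 (expiry=85+3=88). clock=85
Op 28: tick 4 -> clock=89. purged={a.com,c.com}
Op 29: insert a.com -> 10.0.0.2 (expiry=89+2=91). clock=89
Op 30: tick 7 -> clock=96. purged={a.com}
Final clock = 96
Final cache (unexpired): {} -> size=0

Answer: clock=96 cache_size=0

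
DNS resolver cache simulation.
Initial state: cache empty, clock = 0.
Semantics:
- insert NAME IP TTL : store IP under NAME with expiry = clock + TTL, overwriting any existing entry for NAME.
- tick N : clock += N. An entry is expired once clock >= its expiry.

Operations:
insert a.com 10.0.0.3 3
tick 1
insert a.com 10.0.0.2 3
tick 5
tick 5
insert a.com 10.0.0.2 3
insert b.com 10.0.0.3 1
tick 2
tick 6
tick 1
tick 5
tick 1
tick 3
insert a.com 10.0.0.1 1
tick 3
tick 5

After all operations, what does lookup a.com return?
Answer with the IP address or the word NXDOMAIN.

Op 1: insert a.com -> 10.0.0.3 (expiry=0+3=3). clock=0
Op 2: tick 1 -> clock=1.
Op 3: insert a.com -> 10.0.0.2 (expiry=1+3=4). clock=1
Op 4: tick 5 -> clock=6. purged={a.com}
Op 5: tick 5 -> clock=11.
Op 6: insert a.com -> 10.0.0.2 (expiry=11+3=14). clock=11
Op 7: insert b.com -> 10.0.0.3 (expiry=11+1=12). clock=11
Op 8: tick 2 -> clock=13. purged={b.com}
Op 9: tick 6 -> clock=19. purged={a.com}
Op 10: tick 1 -> clock=20.
Op 11: tick 5 -> clock=25.
Op 12: tick 1 -> clock=26.
Op 13: tick 3 -> clock=29.
Op 14: insert a.com -> 10.0.0.1 (expiry=29+1=30). clock=29
Op 15: tick 3 -> clock=32. purged={a.com}
Op 16: tick 5 -> clock=37.
lookup a.com: not in cache (expired or never inserted)

Answer: NXDOMAIN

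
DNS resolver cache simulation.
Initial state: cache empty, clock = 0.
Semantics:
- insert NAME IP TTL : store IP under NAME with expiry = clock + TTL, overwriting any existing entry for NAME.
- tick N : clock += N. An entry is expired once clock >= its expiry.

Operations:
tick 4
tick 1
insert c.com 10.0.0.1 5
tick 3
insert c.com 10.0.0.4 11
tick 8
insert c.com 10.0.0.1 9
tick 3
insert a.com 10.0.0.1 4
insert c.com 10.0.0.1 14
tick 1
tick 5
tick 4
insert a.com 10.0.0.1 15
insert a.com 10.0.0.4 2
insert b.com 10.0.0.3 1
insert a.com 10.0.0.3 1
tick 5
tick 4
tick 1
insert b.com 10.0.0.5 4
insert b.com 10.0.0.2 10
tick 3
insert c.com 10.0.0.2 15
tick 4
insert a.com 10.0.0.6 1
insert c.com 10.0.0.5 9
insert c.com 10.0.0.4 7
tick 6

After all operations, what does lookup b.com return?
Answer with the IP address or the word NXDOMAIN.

Op 1: tick 4 -> clock=4.
Op 2: tick 1 -> clock=5.
Op 3: insert c.com -> 10.0.0.1 (expiry=5+5=10). clock=5
Op 4: tick 3 -> clock=8.
Op 5: insert c.com -> 10.0.0.4 (expiry=8+11=19). clock=8
Op 6: tick 8 -> clock=16.
Op 7: insert c.com -> 10.0.0.1 (expiry=16+9=25). clock=16
Op 8: tick 3 -> clock=19.
Op 9: insert a.com -> 10.0.0.1 (expiry=19+4=23). clock=19
Op 10: insert c.com -> 10.0.0.1 (expiry=19+14=33). clock=19
Op 11: tick 1 -> clock=20.
Op 12: tick 5 -> clock=25. purged={a.com}
Op 13: tick 4 -> clock=29.
Op 14: insert a.com -> 10.0.0.1 (expiry=29+15=44). clock=29
Op 15: insert a.com -> 10.0.0.4 (expiry=29+2=31). clock=29
Op 16: insert b.com -> 10.0.0.3 (expiry=29+1=30). clock=29
Op 17: insert a.com -> 10.0.0.3 (expiry=29+1=30). clock=29
Op 18: tick 5 -> clock=34. purged={a.com,b.com,c.com}
Op 19: tick 4 -> clock=38.
Op 20: tick 1 -> clock=39.
Op 21: insert b.com -> 10.0.0.5 (expiry=39+4=43). clock=39
Op 22: insert b.com -> 10.0.0.2 (expiry=39+10=49). clock=39
Op 23: tick 3 -> clock=42.
Op 24: insert c.com -> 10.0.0.2 (expiry=42+15=57). clock=42
Op 25: tick 4 -> clock=46.
Op 26: insert a.com -> 10.0.0.6 (expiry=46+1=47). clock=46
Op 27: insert c.com -> 10.0.0.5 (expiry=46+9=55). clock=46
Op 28: insert c.com -> 10.0.0.4 (expiry=46+7=53). clock=46
Op 29: tick 6 -> clock=52. purged={a.com,b.com}
lookup b.com: not in cache (expired or never inserted)

Answer: NXDOMAIN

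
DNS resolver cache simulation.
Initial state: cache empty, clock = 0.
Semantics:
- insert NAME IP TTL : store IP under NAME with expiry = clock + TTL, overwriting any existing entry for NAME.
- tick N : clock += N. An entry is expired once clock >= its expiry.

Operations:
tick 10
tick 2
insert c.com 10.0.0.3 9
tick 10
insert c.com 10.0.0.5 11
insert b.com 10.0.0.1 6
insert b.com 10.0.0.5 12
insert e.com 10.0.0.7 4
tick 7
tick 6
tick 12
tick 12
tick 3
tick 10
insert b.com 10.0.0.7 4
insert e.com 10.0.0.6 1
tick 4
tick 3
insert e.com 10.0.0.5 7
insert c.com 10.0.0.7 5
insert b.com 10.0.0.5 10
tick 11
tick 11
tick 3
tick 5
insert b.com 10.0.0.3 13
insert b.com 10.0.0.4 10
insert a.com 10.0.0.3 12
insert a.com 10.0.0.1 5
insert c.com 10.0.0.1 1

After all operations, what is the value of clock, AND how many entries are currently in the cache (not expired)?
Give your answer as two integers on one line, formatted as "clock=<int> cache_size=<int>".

Op 1: tick 10 -> clock=10.
Op 2: tick 2 -> clock=12.
Op 3: insert c.com -> 10.0.0.3 (expiry=12+9=21). clock=12
Op 4: tick 10 -> clock=22. purged={c.com}
Op 5: insert c.com -> 10.0.0.5 (expiry=22+11=33). clock=22
Op 6: insert b.com -> 10.0.0.1 (expiry=22+6=28). clock=22
Op 7: insert b.com -> 10.0.0.5 (expiry=22+12=34). clock=22
Op 8: insert e.com -> 10.0.0.7 (expiry=22+4=26). clock=22
Op 9: tick 7 -> clock=29. purged={e.com}
Op 10: tick 6 -> clock=35. purged={b.com,c.com}
Op 11: tick 12 -> clock=47.
Op 12: tick 12 -> clock=59.
Op 13: tick 3 -> clock=62.
Op 14: tick 10 -> clock=72.
Op 15: insert b.com -> 10.0.0.7 (expiry=72+4=76). clock=72
Op 16: insert e.com -> 10.0.0.6 (expiry=72+1=73). clock=72
Op 17: tick 4 -> clock=76. purged={b.com,e.com}
Op 18: tick 3 -> clock=79.
Op 19: insert e.com -> 10.0.0.5 (expiry=79+7=86). clock=79
Op 20: insert c.com -> 10.0.0.7 (expiry=79+5=84). clock=79
Op 21: insert b.com -> 10.0.0.5 (expiry=79+10=89). clock=79
Op 22: tick 11 -> clock=90. purged={b.com,c.com,e.com}
Op 23: tick 11 -> clock=101.
Op 24: tick 3 -> clock=104.
Op 25: tick 5 -> clock=109.
Op 26: insert b.com -> 10.0.0.3 (expiry=109+13=122). clock=109
Op 27: insert b.com -> 10.0.0.4 (expiry=109+10=119). clock=109
Op 28: insert a.com -> 10.0.0.3 (expiry=109+12=121). clock=109
Op 29: insert a.com -> 10.0.0.1 (expiry=109+5=114). clock=109
Op 30: insert c.com -> 10.0.0.1 (expiry=109+1=110). clock=109
Final clock = 109
Final cache (unexpired): {a.com,b.com,c.com} -> size=3

Answer: clock=109 cache_size=3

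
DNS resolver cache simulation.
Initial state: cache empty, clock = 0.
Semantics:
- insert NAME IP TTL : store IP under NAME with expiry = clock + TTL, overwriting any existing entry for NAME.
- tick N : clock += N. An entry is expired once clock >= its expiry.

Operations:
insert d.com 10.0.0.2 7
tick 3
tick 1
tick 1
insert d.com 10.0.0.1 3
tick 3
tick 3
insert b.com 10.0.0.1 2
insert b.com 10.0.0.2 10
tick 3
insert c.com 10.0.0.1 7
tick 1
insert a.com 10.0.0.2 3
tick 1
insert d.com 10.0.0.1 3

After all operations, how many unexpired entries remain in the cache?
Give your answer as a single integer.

Op 1: insert d.com -> 10.0.0.2 (expiry=0+7=7). clock=0
Op 2: tick 3 -> clock=3.
Op 3: tick 1 -> clock=4.
Op 4: tick 1 -> clock=5.
Op 5: insert d.com -> 10.0.0.1 (expiry=5+3=8). clock=5
Op 6: tick 3 -> clock=8. purged={d.com}
Op 7: tick 3 -> clock=11.
Op 8: insert b.com -> 10.0.0.1 (expiry=11+2=13). clock=11
Op 9: insert b.com -> 10.0.0.2 (expiry=11+10=21). clock=11
Op 10: tick 3 -> clock=14.
Op 11: insert c.com -> 10.0.0.1 (expiry=14+7=21). clock=14
Op 12: tick 1 -> clock=15.
Op 13: insert a.com -> 10.0.0.2 (expiry=15+3=18). clock=15
Op 14: tick 1 -> clock=16.
Op 15: insert d.com -> 10.0.0.1 (expiry=16+3=19). clock=16
Final cache (unexpired): {a.com,b.com,c.com,d.com} -> size=4

Answer: 4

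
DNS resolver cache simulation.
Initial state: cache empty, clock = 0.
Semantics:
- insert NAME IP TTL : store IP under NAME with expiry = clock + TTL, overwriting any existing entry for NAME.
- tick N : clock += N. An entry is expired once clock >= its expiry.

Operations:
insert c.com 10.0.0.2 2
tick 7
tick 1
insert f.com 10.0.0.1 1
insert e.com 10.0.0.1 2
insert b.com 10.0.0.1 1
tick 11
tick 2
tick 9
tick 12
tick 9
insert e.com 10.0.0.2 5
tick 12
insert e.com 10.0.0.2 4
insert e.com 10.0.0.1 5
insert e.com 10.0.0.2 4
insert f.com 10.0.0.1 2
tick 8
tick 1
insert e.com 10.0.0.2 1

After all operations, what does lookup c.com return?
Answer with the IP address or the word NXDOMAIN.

Answer: NXDOMAIN

Derivation:
Op 1: insert c.com -> 10.0.0.2 (expiry=0+2=2). clock=0
Op 2: tick 7 -> clock=7. purged={c.com}
Op 3: tick 1 -> clock=8.
Op 4: insert f.com -> 10.0.0.1 (expiry=8+1=9). clock=8
Op 5: insert e.com -> 10.0.0.1 (expiry=8+2=10). clock=8
Op 6: insert b.com -> 10.0.0.1 (expiry=8+1=9). clock=8
Op 7: tick 11 -> clock=19. purged={b.com,e.com,f.com}
Op 8: tick 2 -> clock=21.
Op 9: tick 9 -> clock=30.
Op 10: tick 12 -> clock=42.
Op 11: tick 9 -> clock=51.
Op 12: insert e.com -> 10.0.0.2 (expiry=51+5=56). clock=51
Op 13: tick 12 -> clock=63. purged={e.com}
Op 14: insert e.com -> 10.0.0.2 (expiry=63+4=67). clock=63
Op 15: insert e.com -> 10.0.0.1 (expiry=63+5=68). clock=63
Op 16: insert e.com -> 10.0.0.2 (expiry=63+4=67). clock=63
Op 17: insert f.com -> 10.0.0.1 (expiry=63+2=65). clock=63
Op 18: tick 8 -> clock=71. purged={e.com,f.com}
Op 19: tick 1 -> clock=72.
Op 20: insert e.com -> 10.0.0.2 (expiry=72+1=73). clock=72
lookup c.com: not in cache (expired or never inserted)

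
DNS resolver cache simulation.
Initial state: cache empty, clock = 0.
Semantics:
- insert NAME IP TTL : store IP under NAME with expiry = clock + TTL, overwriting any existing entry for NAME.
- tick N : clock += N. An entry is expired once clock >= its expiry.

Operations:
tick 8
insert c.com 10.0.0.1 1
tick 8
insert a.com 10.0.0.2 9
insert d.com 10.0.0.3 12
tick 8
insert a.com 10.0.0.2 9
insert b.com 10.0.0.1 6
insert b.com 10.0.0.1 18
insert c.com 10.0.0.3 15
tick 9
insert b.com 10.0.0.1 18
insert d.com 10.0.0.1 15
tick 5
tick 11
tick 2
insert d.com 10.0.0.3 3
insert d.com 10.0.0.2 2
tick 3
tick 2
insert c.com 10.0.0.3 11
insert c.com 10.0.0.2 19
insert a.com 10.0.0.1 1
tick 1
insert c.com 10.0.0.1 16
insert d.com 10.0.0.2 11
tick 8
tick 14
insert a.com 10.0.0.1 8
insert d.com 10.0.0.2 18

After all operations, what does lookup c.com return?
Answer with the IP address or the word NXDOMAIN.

Answer: NXDOMAIN

Derivation:
Op 1: tick 8 -> clock=8.
Op 2: insert c.com -> 10.0.0.1 (expiry=8+1=9). clock=8
Op 3: tick 8 -> clock=16. purged={c.com}
Op 4: insert a.com -> 10.0.0.2 (expiry=16+9=25). clock=16
Op 5: insert d.com -> 10.0.0.3 (expiry=16+12=28). clock=16
Op 6: tick 8 -> clock=24.
Op 7: insert a.com -> 10.0.0.2 (expiry=24+9=33). clock=24
Op 8: insert b.com -> 10.0.0.1 (expiry=24+6=30). clock=24
Op 9: insert b.com -> 10.0.0.1 (expiry=24+18=42). clock=24
Op 10: insert c.com -> 10.0.0.3 (expiry=24+15=39). clock=24
Op 11: tick 9 -> clock=33. purged={a.com,d.com}
Op 12: insert b.com -> 10.0.0.1 (expiry=33+18=51). clock=33
Op 13: insert d.com -> 10.0.0.1 (expiry=33+15=48). clock=33
Op 14: tick 5 -> clock=38.
Op 15: tick 11 -> clock=49. purged={c.com,d.com}
Op 16: tick 2 -> clock=51. purged={b.com}
Op 17: insert d.com -> 10.0.0.3 (expiry=51+3=54). clock=51
Op 18: insert d.com -> 10.0.0.2 (expiry=51+2=53). clock=51
Op 19: tick 3 -> clock=54. purged={d.com}
Op 20: tick 2 -> clock=56.
Op 21: insert c.com -> 10.0.0.3 (expiry=56+11=67). clock=56
Op 22: insert c.com -> 10.0.0.2 (expiry=56+19=75). clock=56
Op 23: insert a.com -> 10.0.0.1 (expiry=56+1=57). clock=56
Op 24: tick 1 -> clock=57. purged={a.com}
Op 25: insert c.com -> 10.0.0.1 (expiry=57+16=73). clock=57
Op 26: insert d.com -> 10.0.0.2 (expiry=57+11=68). clock=57
Op 27: tick 8 -> clock=65.
Op 28: tick 14 -> clock=79. purged={c.com,d.com}
Op 29: insert a.com -> 10.0.0.1 (expiry=79+8=87). clock=79
Op 30: insert d.com -> 10.0.0.2 (expiry=79+18=97). clock=79
lookup c.com: not in cache (expired or never inserted)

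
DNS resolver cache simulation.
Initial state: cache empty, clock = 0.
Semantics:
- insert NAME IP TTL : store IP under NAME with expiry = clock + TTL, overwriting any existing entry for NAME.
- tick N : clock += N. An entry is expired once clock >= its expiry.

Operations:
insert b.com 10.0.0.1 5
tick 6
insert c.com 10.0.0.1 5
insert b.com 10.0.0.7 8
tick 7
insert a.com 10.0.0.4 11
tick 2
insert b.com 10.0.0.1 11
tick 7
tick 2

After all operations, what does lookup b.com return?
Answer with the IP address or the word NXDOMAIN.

Answer: 10.0.0.1

Derivation:
Op 1: insert b.com -> 10.0.0.1 (expiry=0+5=5). clock=0
Op 2: tick 6 -> clock=6. purged={b.com}
Op 3: insert c.com -> 10.0.0.1 (expiry=6+5=11). clock=6
Op 4: insert b.com -> 10.0.0.7 (expiry=6+8=14). clock=6
Op 5: tick 7 -> clock=13. purged={c.com}
Op 6: insert a.com -> 10.0.0.4 (expiry=13+11=24). clock=13
Op 7: tick 2 -> clock=15. purged={b.com}
Op 8: insert b.com -> 10.0.0.1 (expiry=15+11=26). clock=15
Op 9: tick 7 -> clock=22.
Op 10: tick 2 -> clock=24. purged={a.com}
lookup b.com: present, ip=10.0.0.1 expiry=26 > clock=24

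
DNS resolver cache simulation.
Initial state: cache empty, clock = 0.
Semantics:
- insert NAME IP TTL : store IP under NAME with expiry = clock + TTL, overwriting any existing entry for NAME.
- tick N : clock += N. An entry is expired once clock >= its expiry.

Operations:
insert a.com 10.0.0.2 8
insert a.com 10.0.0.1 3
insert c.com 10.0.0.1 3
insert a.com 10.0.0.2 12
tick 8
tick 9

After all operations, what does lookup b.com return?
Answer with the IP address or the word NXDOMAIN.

Op 1: insert a.com -> 10.0.0.2 (expiry=0+8=8). clock=0
Op 2: insert a.com -> 10.0.0.1 (expiry=0+3=3). clock=0
Op 3: insert c.com -> 10.0.0.1 (expiry=0+3=3). clock=0
Op 4: insert a.com -> 10.0.0.2 (expiry=0+12=12). clock=0
Op 5: tick 8 -> clock=8. purged={c.com}
Op 6: tick 9 -> clock=17. purged={a.com}
lookup b.com: not in cache (expired or never inserted)

Answer: NXDOMAIN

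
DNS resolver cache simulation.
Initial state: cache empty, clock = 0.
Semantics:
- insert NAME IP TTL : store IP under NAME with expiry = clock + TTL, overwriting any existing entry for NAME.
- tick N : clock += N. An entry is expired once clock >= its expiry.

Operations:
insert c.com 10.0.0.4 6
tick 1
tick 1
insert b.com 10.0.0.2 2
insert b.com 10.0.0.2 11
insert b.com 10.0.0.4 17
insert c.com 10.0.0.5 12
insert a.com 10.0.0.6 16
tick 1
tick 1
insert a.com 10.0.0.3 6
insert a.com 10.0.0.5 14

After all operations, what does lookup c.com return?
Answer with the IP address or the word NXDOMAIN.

Op 1: insert c.com -> 10.0.0.4 (expiry=0+6=6). clock=0
Op 2: tick 1 -> clock=1.
Op 3: tick 1 -> clock=2.
Op 4: insert b.com -> 10.0.0.2 (expiry=2+2=4). clock=2
Op 5: insert b.com -> 10.0.0.2 (expiry=2+11=13). clock=2
Op 6: insert b.com -> 10.0.0.4 (expiry=2+17=19). clock=2
Op 7: insert c.com -> 10.0.0.5 (expiry=2+12=14). clock=2
Op 8: insert a.com -> 10.0.0.6 (expiry=2+16=18). clock=2
Op 9: tick 1 -> clock=3.
Op 10: tick 1 -> clock=4.
Op 11: insert a.com -> 10.0.0.3 (expiry=4+6=10). clock=4
Op 12: insert a.com -> 10.0.0.5 (expiry=4+14=18). clock=4
lookup c.com: present, ip=10.0.0.5 expiry=14 > clock=4

Answer: 10.0.0.5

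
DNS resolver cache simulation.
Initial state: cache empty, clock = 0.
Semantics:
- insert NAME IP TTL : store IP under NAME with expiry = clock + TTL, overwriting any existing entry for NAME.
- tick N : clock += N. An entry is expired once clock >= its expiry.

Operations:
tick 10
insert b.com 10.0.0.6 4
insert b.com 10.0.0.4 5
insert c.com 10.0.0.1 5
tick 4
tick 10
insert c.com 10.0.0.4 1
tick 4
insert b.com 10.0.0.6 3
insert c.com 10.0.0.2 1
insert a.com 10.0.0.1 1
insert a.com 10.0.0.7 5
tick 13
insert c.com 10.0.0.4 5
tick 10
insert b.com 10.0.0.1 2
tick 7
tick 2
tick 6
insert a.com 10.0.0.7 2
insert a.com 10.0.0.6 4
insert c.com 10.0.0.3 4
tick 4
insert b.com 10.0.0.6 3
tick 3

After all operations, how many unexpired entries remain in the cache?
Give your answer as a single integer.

Answer: 0

Derivation:
Op 1: tick 10 -> clock=10.
Op 2: insert b.com -> 10.0.0.6 (expiry=10+4=14). clock=10
Op 3: insert b.com -> 10.0.0.4 (expiry=10+5=15). clock=10
Op 4: insert c.com -> 10.0.0.1 (expiry=10+5=15). clock=10
Op 5: tick 4 -> clock=14.
Op 6: tick 10 -> clock=24. purged={b.com,c.com}
Op 7: insert c.com -> 10.0.0.4 (expiry=24+1=25). clock=24
Op 8: tick 4 -> clock=28. purged={c.com}
Op 9: insert b.com -> 10.0.0.6 (expiry=28+3=31). clock=28
Op 10: insert c.com -> 10.0.0.2 (expiry=28+1=29). clock=28
Op 11: insert a.com -> 10.0.0.1 (expiry=28+1=29). clock=28
Op 12: insert a.com -> 10.0.0.7 (expiry=28+5=33). clock=28
Op 13: tick 13 -> clock=41. purged={a.com,b.com,c.com}
Op 14: insert c.com -> 10.0.0.4 (expiry=41+5=46). clock=41
Op 15: tick 10 -> clock=51. purged={c.com}
Op 16: insert b.com -> 10.0.0.1 (expiry=51+2=53). clock=51
Op 17: tick 7 -> clock=58. purged={b.com}
Op 18: tick 2 -> clock=60.
Op 19: tick 6 -> clock=66.
Op 20: insert a.com -> 10.0.0.7 (expiry=66+2=68). clock=66
Op 21: insert a.com -> 10.0.0.6 (expiry=66+4=70). clock=66
Op 22: insert c.com -> 10.0.0.3 (expiry=66+4=70). clock=66
Op 23: tick 4 -> clock=70. purged={a.com,c.com}
Op 24: insert b.com -> 10.0.0.6 (expiry=70+3=73). clock=70
Op 25: tick 3 -> clock=73. purged={b.com}
Final cache (unexpired): {} -> size=0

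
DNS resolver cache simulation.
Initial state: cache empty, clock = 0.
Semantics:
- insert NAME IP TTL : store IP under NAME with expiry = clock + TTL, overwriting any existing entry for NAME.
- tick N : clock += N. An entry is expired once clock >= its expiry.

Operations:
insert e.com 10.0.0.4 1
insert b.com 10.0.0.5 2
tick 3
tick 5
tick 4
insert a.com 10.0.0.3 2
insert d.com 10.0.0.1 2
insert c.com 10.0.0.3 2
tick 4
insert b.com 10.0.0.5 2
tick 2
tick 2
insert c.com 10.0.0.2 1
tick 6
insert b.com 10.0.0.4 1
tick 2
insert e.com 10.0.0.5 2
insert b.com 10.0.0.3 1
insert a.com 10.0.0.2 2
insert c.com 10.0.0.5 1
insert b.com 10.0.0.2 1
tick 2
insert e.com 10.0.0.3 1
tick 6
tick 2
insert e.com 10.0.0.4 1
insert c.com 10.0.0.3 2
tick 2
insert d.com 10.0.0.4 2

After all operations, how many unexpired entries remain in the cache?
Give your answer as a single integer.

Op 1: insert e.com -> 10.0.0.4 (expiry=0+1=1). clock=0
Op 2: insert b.com -> 10.0.0.5 (expiry=0+2=2). clock=0
Op 3: tick 3 -> clock=3. purged={b.com,e.com}
Op 4: tick 5 -> clock=8.
Op 5: tick 4 -> clock=12.
Op 6: insert a.com -> 10.0.0.3 (expiry=12+2=14). clock=12
Op 7: insert d.com -> 10.0.0.1 (expiry=12+2=14). clock=12
Op 8: insert c.com -> 10.0.0.3 (expiry=12+2=14). clock=12
Op 9: tick 4 -> clock=16. purged={a.com,c.com,d.com}
Op 10: insert b.com -> 10.0.0.5 (expiry=16+2=18). clock=16
Op 11: tick 2 -> clock=18. purged={b.com}
Op 12: tick 2 -> clock=20.
Op 13: insert c.com -> 10.0.0.2 (expiry=20+1=21). clock=20
Op 14: tick 6 -> clock=26. purged={c.com}
Op 15: insert b.com -> 10.0.0.4 (expiry=26+1=27). clock=26
Op 16: tick 2 -> clock=28. purged={b.com}
Op 17: insert e.com -> 10.0.0.5 (expiry=28+2=30). clock=28
Op 18: insert b.com -> 10.0.0.3 (expiry=28+1=29). clock=28
Op 19: insert a.com -> 10.0.0.2 (expiry=28+2=30). clock=28
Op 20: insert c.com -> 10.0.0.5 (expiry=28+1=29). clock=28
Op 21: insert b.com -> 10.0.0.2 (expiry=28+1=29). clock=28
Op 22: tick 2 -> clock=30. purged={a.com,b.com,c.com,e.com}
Op 23: insert e.com -> 10.0.0.3 (expiry=30+1=31). clock=30
Op 24: tick 6 -> clock=36. purged={e.com}
Op 25: tick 2 -> clock=38.
Op 26: insert e.com -> 10.0.0.4 (expiry=38+1=39). clock=38
Op 27: insert c.com -> 10.0.0.3 (expiry=38+2=40). clock=38
Op 28: tick 2 -> clock=40. purged={c.com,e.com}
Op 29: insert d.com -> 10.0.0.4 (expiry=40+2=42). clock=40
Final cache (unexpired): {d.com} -> size=1

Answer: 1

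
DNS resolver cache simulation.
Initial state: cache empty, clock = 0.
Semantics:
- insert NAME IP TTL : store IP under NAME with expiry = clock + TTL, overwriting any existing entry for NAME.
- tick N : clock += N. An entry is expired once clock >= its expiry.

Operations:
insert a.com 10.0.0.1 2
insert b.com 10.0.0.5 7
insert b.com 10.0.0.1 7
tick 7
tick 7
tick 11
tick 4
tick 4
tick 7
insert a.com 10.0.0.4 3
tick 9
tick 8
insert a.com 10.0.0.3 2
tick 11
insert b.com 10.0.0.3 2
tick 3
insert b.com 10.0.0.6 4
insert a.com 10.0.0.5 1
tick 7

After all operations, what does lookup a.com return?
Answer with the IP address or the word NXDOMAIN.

Op 1: insert a.com -> 10.0.0.1 (expiry=0+2=2). clock=0
Op 2: insert b.com -> 10.0.0.5 (expiry=0+7=7). clock=0
Op 3: insert b.com -> 10.0.0.1 (expiry=0+7=7). clock=0
Op 4: tick 7 -> clock=7. purged={a.com,b.com}
Op 5: tick 7 -> clock=14.
Op 6: tick 11 -> clock=25.
Op 7: tick 4 -> clock=29.
Op 8: tick 4 -> clock=33.
Op 9: tick 7 -> clock=40.
Op 10: insert a.com -> 10.0.0.4 (expiry=40+3=43). clock=40
Op 11: tick 9 -> clock=49. purged={a.com}
Op 12: tick 8 -> clock=57.
Op 13: insert a.com -> 10.0.0.3 (expiry=57+2=59). clock=57
Op 14: tick 11 -> clock=68. purged={a.com}
Op 15: insert b.com -> 10.0.0.3 (expiry=68+2=70). clock=68
Op 16: tick 3 -> clock=71. purged={b.com}
Op 17: insert b.com -> 10.0.0.6 (expiry=71+4=75). clock=71
Op 18: insert a.com -> 10.0.0.5 (expiry=71+1=72). clock=71
Op 19: tick 7 -> clock=78. purged={a.com,b.com}
lookup a.com: not in cache (expired or never inserted)

Answer: NXDOMAIN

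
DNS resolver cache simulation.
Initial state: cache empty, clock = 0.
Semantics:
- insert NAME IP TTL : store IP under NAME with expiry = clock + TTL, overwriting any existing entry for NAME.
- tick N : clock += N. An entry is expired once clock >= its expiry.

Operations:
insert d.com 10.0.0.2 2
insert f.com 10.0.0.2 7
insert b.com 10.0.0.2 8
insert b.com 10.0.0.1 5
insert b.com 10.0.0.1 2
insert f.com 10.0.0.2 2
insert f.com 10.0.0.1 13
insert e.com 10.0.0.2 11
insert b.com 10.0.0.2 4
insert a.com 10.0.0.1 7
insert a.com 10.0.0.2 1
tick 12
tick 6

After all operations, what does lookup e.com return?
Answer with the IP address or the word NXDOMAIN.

Op 1: insert d.com -> 10.0.0.2 (expiry=0+2=2). clock=0
Op 2: insert f.com -> 10.0.0.2 (expiry=0+7=7). clock=0
Op 3: insert b.com -> 10.0.0.2 (expiry=0+8=8). clock=0
Op 4: insert b.com -> 10.0.0.1 (expiry=0+5=5). clock=0
Op 5: insert b.com -> 10.0.0.1 (expiry=0+2=2). clock=0
Op 6: insert f.com -> 10.0.0.2 (expiry=0+2=2). clock=0
Op 7: insert f.com -> 10.0.0.1 (expiry=0+13=13). clock=0
Op 8: insert e.com -> 10.0.0.2 (expiry=0+11=11). clock=0
Op 9: insert b.com -> 10.0.0.2 (expiry=0+4=4). clock=0
Op 10: insert a.com -> 10.0.0.1 (expiry=0+7=7). clock=0
Op 11: insert a.com -> 10.0.0.2 (expiry=0+1=1). clock=0
Op 12: tick 12 -> clock=12. purged={a.com,b.com,d.com,e.com}
Op 13: tick 6 -> clock=18. purged={f.com}
lookup e.com: not in cache (expired or never inserted)

Answer: NXDOMAIN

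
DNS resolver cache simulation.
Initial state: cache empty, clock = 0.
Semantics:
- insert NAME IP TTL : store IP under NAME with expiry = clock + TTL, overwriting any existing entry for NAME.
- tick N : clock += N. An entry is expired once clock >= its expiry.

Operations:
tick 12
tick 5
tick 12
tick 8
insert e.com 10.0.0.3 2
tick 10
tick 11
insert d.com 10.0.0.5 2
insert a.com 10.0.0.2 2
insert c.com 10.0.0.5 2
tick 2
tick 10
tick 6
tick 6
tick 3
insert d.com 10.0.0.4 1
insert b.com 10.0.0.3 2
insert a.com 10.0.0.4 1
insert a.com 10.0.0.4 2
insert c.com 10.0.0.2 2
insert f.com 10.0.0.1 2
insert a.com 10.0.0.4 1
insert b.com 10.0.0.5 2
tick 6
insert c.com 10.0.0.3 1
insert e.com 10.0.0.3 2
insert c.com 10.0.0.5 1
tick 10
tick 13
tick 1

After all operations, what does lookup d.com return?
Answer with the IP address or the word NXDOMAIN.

Answer: NXDOMAIN

Derivation:
Op 1: tick 12 -> clock=12.
Op 2: tick 5 -> clock=17.
Op 3: tick 12 -> clock=29.
Op 4: tick 8 -> clock=37.
Op 5: insert e.com -> 10.0.0.3 (expiry=37+2=39). clock=37
Op 6: tick 10 -> clock=47. purged={e.com}
Op 7: tick 11 -> clock=58.
Op 8: insert d.com -> 10.0.0.5 (expiry=58+2=60). clock=58
Op 9: insert a.com -> 10.0.0.2 (expiry=58+2=60). clock=58
Op 10: insert c.com -> 10.0.0.5 (expiry=58+2=60). clock=58
Op 11: tick 2 -> clock=60. purged={a.com,c.com,d.com}
Op 12: tick 10 -> clock=70.
Op 13: tick 6 -> clock=76.
Op 14: tick 6 -> clock=82.
Op 15: tick 3 -> clock=85.
Op 16: insert d.com -> 10.0.0.4 (expiry=85+1=86). clock=85
Op 17: insert b.com -> 10.0.0.3 (expiry=85+2=87). clock=85
Op 18: insert a.com -> 10.0.0.4 (expiry=85+1=86). clock=85
Op 19: insert a.com -> 10.0.0.4 (expiry=85+2=87). clock=85
Op 20: insert c.com -> 10.0.0.2 (expiry=85+2=87). clock=85
Op 21: insert f.com -> 10.0.0.1 (expiry=85+2=87). clock=85
Op 22: insert a.com -> 10.0.0.4 (expiry=85+1=86). clock=85
Op 23: insert b.com -> 10.0.0.5 (expiry=85+2=87). clock=85
Op 24: tick 6 -> clock=91. purged={a.com,b.com,c.com,d.com,f.com}
Op 25: insert c.com -> 10.0.0.3 (expiry=91+1=92). clock=91
Op 26: insert e.com -> 10.0.0.3 (expiry=91+2=93). clock=91
Op 27: insert c.com -> 10.0.0.5 (expiry=91+1=92). clock=91
Op 28: tick 10 -> clock=101. purged={c.com,e.com}
Op 29: tick 13 -> clock=114.
Op 30: tick 1 -> clock=115.
lookup d.com: not in cache (expired or never inserted)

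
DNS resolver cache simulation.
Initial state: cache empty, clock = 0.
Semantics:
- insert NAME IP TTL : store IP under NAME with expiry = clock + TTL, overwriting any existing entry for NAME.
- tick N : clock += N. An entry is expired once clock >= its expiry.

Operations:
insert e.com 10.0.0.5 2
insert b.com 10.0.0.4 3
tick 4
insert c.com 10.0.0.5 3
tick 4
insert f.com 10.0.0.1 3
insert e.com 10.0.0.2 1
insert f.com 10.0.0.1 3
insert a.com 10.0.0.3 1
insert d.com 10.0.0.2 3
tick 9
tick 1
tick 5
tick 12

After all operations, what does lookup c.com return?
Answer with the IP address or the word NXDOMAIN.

Op 1: insert e.com -> 10.0.0.5 (expiry=0+2=2). clock=0
Op 2: insert b.com -> 10.0.0.4 (expiry=0+3=3). clock=0
Op 3: tick 4 -> clock=4. purged={b.com,e.com}
Op 4: insert c.com -> 10.0.0.5 (expiry=4+3=7). clock=4
Op 5: tick 4 -> clock=8. purged={c.com}
Op 6: insert f.com -> 10.0.0.1 (expiry=8+3=11). clock=8
Op 7: insert e.com -> 10.0.0.2 (expiry=8+1=9). clock=8
Op 8: insert f.com -> 10.0.0.1 (expiry=8+3=11). clock=8
Op 9: insert a.com -> 10.0.0.3 (expiry=8+1=9). clock=8
Op 10: insert d.com -> 10.0.0.2 (expiry=8+3=11). clock=8
Op 11: tick 9 -> clock=17. purged={a.com,d.com,e.com,f.com}
Op 12: tick 1 -> clock=18.
Op 13: tick 5 -> clock=23.
Op 14: tick 12 -> clock=35.
lookup c.com: not in cache (expired or never inserted)

Answer: NXDOMAIN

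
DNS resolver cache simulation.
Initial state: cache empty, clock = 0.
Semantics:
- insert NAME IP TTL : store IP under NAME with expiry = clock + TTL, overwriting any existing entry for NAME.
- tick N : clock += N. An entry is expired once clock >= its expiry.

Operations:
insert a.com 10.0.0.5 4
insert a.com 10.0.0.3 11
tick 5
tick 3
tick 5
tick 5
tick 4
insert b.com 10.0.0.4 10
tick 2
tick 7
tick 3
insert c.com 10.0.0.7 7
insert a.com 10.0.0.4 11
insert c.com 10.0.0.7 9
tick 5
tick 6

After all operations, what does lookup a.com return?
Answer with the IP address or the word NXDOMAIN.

Answer: NXDOMAIN

Derivation:
Op 1: insert a.com -> 10.0.0.5 (expiry=0+4=4). clock=0
Op 2: insert a.com -> 10.0.0.3 (expiry=0+11=11). clock=0
Op 3: tick 5 -> clock=5.
Op 4: tick 3 -> clock=8.
Op 5: tick 5 -> clock=13. purged={a.com}
Op 6: tick 5 -> clock=18.
Op 7: tick 4 -> clock=22.
Op 8: insert b.com -> 10.0.0.4 (expiry=22+10=32). clock=22
Op 9: tick 2 -> clock=24.
Op 10: tick 7 -> clock=31.
Op 11: tick 3 -> clock=34. purged={b.com}
Op 12: insert c.com -> 10.0.0.7 (expiry=34+7=41). clock=34
Op 13: insert a.com -> 10.0.0.4 (expiry=34+11=45). clock=34
Op 14: insert c.com -> 10.0.0.7 (expiry=34+9=43). clock=34
Op 15: tick 5 -> clock=39.
Op 16: tick 6 -> clock=45. purged={a.com,c.com}
lookup a.com: not in cache (expired or never inserted)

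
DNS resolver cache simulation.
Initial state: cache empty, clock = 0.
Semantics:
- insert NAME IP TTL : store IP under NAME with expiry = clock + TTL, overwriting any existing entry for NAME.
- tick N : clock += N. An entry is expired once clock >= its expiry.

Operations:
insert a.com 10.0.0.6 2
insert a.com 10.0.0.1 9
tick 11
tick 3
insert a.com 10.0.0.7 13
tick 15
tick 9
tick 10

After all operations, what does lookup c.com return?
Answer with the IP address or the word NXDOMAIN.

Op 1: insert a.com -> 10.0.0.6 (expiry=0+2=2). clock=0
Op 2: insert a.com -> 10.0.0.1 (expiry=0+9=9). clock=0
Op 3: tick 11 -> clock=11. purged={a.com}
Op 4: tick 3 -> clock=14.
Op 5: insert a.com -> 10.0.0.7 (expiry=14+13=27). clock=14
Op 6: tick 15 -> clock=29. purged={a.com}
Op 7: tick 9 -> clock=38.
Op 8: tick 10 -> clock=48.
lookup c.com: not in cache (expired or never inserted)

Answer: NXDOMAIN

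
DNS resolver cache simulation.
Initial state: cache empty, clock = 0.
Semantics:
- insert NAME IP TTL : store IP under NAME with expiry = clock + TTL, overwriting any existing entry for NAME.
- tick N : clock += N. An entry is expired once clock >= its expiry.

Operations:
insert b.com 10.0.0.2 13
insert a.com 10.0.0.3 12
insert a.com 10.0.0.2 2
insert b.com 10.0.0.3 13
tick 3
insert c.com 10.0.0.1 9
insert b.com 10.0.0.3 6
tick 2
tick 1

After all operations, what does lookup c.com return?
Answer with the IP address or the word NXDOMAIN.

Op 1: insert b.com -> 10.0.0.2 (expiry=0+13=13). clock=0
Op 2: insert a.com -> 10.0.0.3 (expiry=0+12=12). clock=0
Op 3: insert a.com -> 10.0.0.2 (expiry=0+2=2). clock=0
Op 4: insert b.com -> 10.0.0.3 (expiry=0+13=13). clock=0
Op 5: tick 3 -> clock=3. purged={a.com}
Op 6: insert c.com -> 10.0.0.1 (expiry=3+9=12). clock=3
Op 7: insert b.com -> 10.0.0.3 (expiry=3+6=9). clock=3
Op 8: tick 2 -> clock=5.
Op 9: tick 1 -> clock=6.
lookup c.com: present, ip=10.0.0.1 expiry=12 > clock=6

Answer: 10.0.0.1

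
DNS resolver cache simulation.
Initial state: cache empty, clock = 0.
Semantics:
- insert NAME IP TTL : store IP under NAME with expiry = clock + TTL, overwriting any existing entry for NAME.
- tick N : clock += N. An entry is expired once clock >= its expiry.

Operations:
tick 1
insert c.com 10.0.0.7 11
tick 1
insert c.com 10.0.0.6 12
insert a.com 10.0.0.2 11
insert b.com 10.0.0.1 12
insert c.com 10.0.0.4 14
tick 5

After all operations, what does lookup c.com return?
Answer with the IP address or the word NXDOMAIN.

Answer: 10.0.0.4

Derivation:
Op 1: tick 1 -> clock=1.
Op 2: insert c.com -> 10.0.0.7 (expiry=1+11=12). clock=1
Op 3: tick 1 -> clock=2.
Op 4: insert c.com -> 10.0.0.6 (expiry=2+12=14). clock=2
Op 5: insert a.com -> 10.0.0.2 (expiry=2+11=13). clock=2
Op 6: insert b.com -> 10.0.0.1 (expiry=2+12=14). clock=2
Op 7: insert c.com -> 10.0.0.4 (expiry=2+14=16). clock=2
Op 8: tick 5 -> clock=7.
lookup c.com: present, ip=10.0.0.4 expiry=16 > clock=7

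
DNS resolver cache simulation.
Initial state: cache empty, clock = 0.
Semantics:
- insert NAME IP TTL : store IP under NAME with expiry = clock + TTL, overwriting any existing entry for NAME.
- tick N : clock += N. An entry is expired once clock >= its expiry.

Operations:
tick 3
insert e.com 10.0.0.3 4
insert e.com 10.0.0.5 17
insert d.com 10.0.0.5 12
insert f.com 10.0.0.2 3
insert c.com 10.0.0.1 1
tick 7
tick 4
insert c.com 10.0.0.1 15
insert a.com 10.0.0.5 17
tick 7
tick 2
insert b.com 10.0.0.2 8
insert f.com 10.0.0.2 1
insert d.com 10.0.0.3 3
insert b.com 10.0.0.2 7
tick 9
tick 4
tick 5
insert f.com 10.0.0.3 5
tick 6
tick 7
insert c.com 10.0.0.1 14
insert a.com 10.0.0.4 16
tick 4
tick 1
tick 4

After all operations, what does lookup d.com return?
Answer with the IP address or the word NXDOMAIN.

Answer: NXDOMAIN

Derivation:
Op 1: tick 3 -> clock=3.
Op 2: insert e.com -> 10.0.0.3 (expiry=3+4=7). clock=3
Op 3: insert e.com -> 10.0.0.5 (expiry=3+17=20). clock=3
Op 4: insert d.com -> 10.0.0.5 (expiry=3+12=15). clock=3
Op 5: insert f.com -> 10.0.0.2 (expiry=3+3=6). clock=3
Op 6: insert c.com -> 10.0.0.1 (expiry=3+1=4). clock=3
Op 7: tick 7 -> clock=10. purged={c.com,f.com}
Op 8: tick 4 -> clock=14.
Op 9: insert c.com -> 10.0.0.1 (expiry=14+15=29). clock=14
Op 10: insert a.com -> 10.0.0.5 (expiry=14+17=31). clock=14
Op 11: tick 7 -> clock=21. purged={d.com,e.com}
Op 12: tick 2 -> clock=23.
Op 13: insert b.com -> 10.0.0.2 (expiry=23+8=31). clock=23
Op 14: insert f.com -> 10.0.0.2 (expiry=23+1=24). clock=23
Op 15: insert d.com -> 10.0.0.3 (expiry=23+3=26). clock=23
Op 16: insert b.com -> 10.0.0.2 (expiry=23+7=30). clock=23
Op 17: tick 9 -> clock=32. purged={a.com,b.com,c.com,d.com,f.com}
Op 18: tick 4 -> clock=36.
Op 19: tick 5 -> clock=41.
Op 20: insert f.com -> 10.0.0.3 (expiry=41+5=46). clock=41
Op 21: tick 6 -> clock=47. purged={f.com}
Op 22: tick 7 -> clock=54.
Op 23: insert c.com -> 10.0.0.1 (expiry=54+14=68). clock=54
Op 24: insert a.com -> 10.0.0.4 (expiry=54+16=70). clock=54
Op 25: tick 4 -> clock=58.
Op 26: tick 1 -> clock=59.
Op 27: tick 4 -> clock=63.
lookup d.com: not in cache (expired or never inserted)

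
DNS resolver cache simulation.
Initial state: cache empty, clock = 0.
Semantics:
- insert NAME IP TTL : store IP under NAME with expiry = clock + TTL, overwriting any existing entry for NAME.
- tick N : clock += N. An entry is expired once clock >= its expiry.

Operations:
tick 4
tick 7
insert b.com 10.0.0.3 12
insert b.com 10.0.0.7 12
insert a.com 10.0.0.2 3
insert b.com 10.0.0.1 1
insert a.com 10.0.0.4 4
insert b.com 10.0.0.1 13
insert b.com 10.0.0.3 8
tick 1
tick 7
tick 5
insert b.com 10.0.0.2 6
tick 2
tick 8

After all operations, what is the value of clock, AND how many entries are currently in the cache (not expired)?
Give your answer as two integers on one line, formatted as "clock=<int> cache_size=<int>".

Answer: clock=34 cache_size=0

Derivation:
Op 1: tick 4 -> clock=4.
Op 2: tick 7 -> clock=11.
Op 3: insert b.com -> 10.0.0.3 (expiry=11+12=23). clock=11
Op 4: insert b.com -> 10.0.0.7 (expiry=11+12=23). clock=11
Op 5: insert a.com -> 10.0.0.2 (expiry=11+3=14). clock=11
Op 6: insert b.com -> 10.0.0.1 (expiry=11+1=12). clock=11
Op 7: insert a.com -> 10.0.0.4 (expiry=11+4=15). clock=11
Op 8: insert b.com -> 10.0.0.1 (expiry=11+13=24). clock=11
Op 9: insert b.com -> 10.0.0.3 (expiry=11+8=19). clock=11
Op 10: tick 1 -> clock=12.
Op 11: tick 7 -> clock=19. purged={a.com,b.com}
Op 12: tick 5 -> clock=24.
Op 13: insert b.com -> 10.0.0.2 (expiry=24+6=30). clock=24
Op 14: tick 2 -> clock=26.
Op 15: tick 8 -> clock=34. purged={b.com}
Final clock = 34
Final cache (unexpired): {} -> size=0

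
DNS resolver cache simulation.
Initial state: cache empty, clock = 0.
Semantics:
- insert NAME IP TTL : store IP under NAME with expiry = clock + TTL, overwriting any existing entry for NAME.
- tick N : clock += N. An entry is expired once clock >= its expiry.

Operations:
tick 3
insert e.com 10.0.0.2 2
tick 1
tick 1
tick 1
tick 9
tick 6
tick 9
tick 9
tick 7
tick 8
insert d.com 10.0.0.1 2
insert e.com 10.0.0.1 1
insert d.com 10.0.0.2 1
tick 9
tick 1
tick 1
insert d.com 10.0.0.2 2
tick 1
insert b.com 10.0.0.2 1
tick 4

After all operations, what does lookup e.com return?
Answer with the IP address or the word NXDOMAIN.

Op 1: tick 3 -> clock=3.
Op 2: insert e.com -> 10.0.0.2 (expiry=3+2=5). clock=3
Op 3: tick 1 -> clock=4.
Op 4: tick 1 -> clock=5. purged={e.com}
Op 5: tick 1 -> clock=6.
Op 6: tick 9 -> clock=15.
Op 7: tick 6 -> clock=21.
Op 8: tick 9 -> clock=30.
Op 9: tick 9 -> clock=39.
Op 10: tick 7 -> clock=46.
Op 11: tick 8 -> clock=54.
Op 12: insert d.com -> 10.0.0.1 (expiry=54+2=56). clock=54
Op 13: insert e.com -> 10.0.0.1 (expiry=54+1=55). clock=54
Op 14: insert d.com -> 10.0.0.2 (expiry=54+1=55). clock=54
Op 15: tick 9 -> clock=63. purged={d.com,e.com}
Op 16: tick 1 -> clock=64.
Op 17: tick 1 -> clock=65.
Op 18: insert d.com -> 10.0.0.2 (expiry=65+2=67). clock=65
Op 19: tick 1 -> clock=66.
Op 20: insert b.com -> 10.0.0.2 (expiry=66+1=67). clock=66
Op 21: tick 4 -> clock=70. purged={b.com,d.com}
lookup e.com: not in cache (expired or never inserted)

Answer: NXDOMAIN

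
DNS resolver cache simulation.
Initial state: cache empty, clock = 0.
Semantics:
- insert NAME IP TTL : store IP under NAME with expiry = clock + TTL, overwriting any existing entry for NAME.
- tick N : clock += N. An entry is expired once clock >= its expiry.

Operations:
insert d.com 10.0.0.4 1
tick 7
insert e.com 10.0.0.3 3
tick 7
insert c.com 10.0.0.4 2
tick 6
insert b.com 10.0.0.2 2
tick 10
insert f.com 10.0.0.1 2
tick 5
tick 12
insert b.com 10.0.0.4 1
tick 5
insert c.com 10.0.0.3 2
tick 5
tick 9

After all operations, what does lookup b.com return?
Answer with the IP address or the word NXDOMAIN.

Op 1: insert d.com -> 10.0.0.4 (expiry=0+1=1). clock=0
Op 2: tick 7 -> clock=7. purged={d.com}
Op 3: insert e.com -> 10.0.0.3 (expiry=7+3=10). clock=7
Op 4: tick 7 -> clock=14. purged={e.com}
Op 5: insert c.com -> 10.0.0.4 (expiry=14+2=16). clock=14
Op 6: tick 6 -> clock=20. purged={c.com}
Op 7: insert b.com -> 10.0.0.2 (expiry=20+2=22). clock=20
Op 8: tick 10 -> clock=30. purged={b.com}
Op 9: insert f.com -> 10.0.0.1 (expiry=30+2=32). clock=30
Op 10: tick 5 -> clock=35. purged={f.com}
Op 11: tick 12 -> clock=47.
Op 12: insert b.com -> 10.0.0.4 (expiry=47+1=48). clock=47
Op 13: tick 5 -> clock=52. purged={b.com}
Op 14: insert c.com -> 10.0.0.3 (expiry=52+2=54). clock=52
Op 15: tick 5 -> clock=57. purged={c.com}
Op 16: tick 9 -> clock=66.
lookup b.com: not in cache (expired or never inserted)

Answer: NXDOMAIN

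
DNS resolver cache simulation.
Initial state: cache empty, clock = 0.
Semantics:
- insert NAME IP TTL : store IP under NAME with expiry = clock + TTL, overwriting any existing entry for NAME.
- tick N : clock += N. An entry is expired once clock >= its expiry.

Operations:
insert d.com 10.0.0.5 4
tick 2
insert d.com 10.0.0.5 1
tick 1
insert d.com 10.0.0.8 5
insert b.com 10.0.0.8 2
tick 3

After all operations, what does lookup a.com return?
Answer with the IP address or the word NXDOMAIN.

Answer: NXDOMAIN

Derivation:
Op 1: insert d.com -> 10.0.0.5 (expiry=0+4=4). clock=0
Op 2: tick 2 -> clock=2.
Op 3: insert d.com -> 10.0.0.5 (expiry=2+1=3). clock=2
Op 4: tick 1 -> clock=3. purged={d.com}
Op 5: insert d.com -> 10.0.0.8 (expiry=3+5=8). clock=3
Op 6: insert b.com -> 10.0.0.8 (expiry=3+2=5). clock=3
Op 7: tick 3 -> clock=6. purged={b.com}
lookup a.com: not in cache (expired or never inserted)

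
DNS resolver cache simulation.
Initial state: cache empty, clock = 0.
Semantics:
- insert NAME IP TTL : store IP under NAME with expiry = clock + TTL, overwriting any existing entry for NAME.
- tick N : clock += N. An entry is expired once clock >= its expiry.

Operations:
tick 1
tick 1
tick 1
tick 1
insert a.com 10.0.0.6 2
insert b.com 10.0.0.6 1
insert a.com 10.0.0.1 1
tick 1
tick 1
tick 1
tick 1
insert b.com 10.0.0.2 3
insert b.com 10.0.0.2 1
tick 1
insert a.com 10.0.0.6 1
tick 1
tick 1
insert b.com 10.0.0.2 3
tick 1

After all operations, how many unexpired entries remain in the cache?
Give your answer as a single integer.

Answer: 1

Derivation:
Op 1: tick 1 -> clock=1.
Op 2: tick 1 -> clock=2.
Op 3: tick 1 -> clock=3.
Op 4: tick 1 -> clock=4.
Op 5: insert a.com -> 10.0.0.6 (expiry=4+2=6). clock=4
Op 6: insert b.com -> 10.0.0.6 (expiry=4+1=5). clock=4
Op 7: insert a.com -> 10.0.0.1 (expiry=4+1=5). clock=4
Op 8: tick 1 -> clock=5. purged={a.com,b.com}
Op 9: tick 1 -> clock=6.
Op 10: tick 1 -> clock=7.
Op 11: tick 1 -> clock=8.
Op 12: insert b.com -> 10.0.0.2 (expiry=8+3=11). clock=8
Op 13: insert b.com -> 10.0.0.2 (expiry=8+1=9). clock=8
Op 14: tick 1 -> clock=9. purged={b.com}
Op 15: insert a.com -> 10.0.0.6 (expiry=9+1=10). clock=9
Op 16: tick 1 -> clock=10. purged={a.com}
Op 17: tick 1 -> clock=11.
Op 18: insert b.com -> 10.0.0.2 (expiry=11+3=14). clock=11
Op 19: tick 1 -> clock=12.
Final cache (unexpired): {b.com} -> size=1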